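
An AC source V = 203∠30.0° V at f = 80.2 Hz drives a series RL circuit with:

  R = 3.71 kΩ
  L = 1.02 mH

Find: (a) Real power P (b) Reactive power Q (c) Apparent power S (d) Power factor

Step 1 — Angular frequency: ω = 2π·f = 2π·80.2 = 503.9 rad/s.
Step 2 — Component impedances:
  R: Z = R = 3710 Ω
  L: Z = jωL = j·503.9·0.00102 = 0 + j0.514 Ω
Step 3 — Series combination: Z_total = R + L = 3710 + j0.514 Ω = 3710∠0.0° Ω.
Step 4 — Source phasor: V = 203∠30.0° V = 175.8 + j101.5 V.
Step 5 — Current: I = V / Z = 0.04739 + j0.02735 A = 0.05472∠30.0° A.
Step 6 — Complex power: S = V·I* = 11.11 + j0.001539 VA.
Step 7 — Real power: P = Re(S) = 11.11 W.
Step 8 — Reactive power: Q = Im(S) = 0.001539 VAR.
Step 9 — Apparent power: |S| = 11.11 VA.
Step 10 — Power factor: PF = P/|S| = 1 (lagging).

(a) P = 11.11 W  (b) Q = 0.001539 VAR  (c) S = 11.11 VA  (d) PF = 1 (lagging)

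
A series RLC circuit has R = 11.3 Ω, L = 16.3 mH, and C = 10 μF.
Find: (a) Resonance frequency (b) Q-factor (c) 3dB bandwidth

Step 1 — Resonance condition Im(Z)=0 gives ω₀ = 1/√(LC).
Step 2 — ω₀ = 1/√(0.0163·1e-05) = 2477 rad/s.
Step 3 — f₀ = ω₀/(2π) = 394.2 Hz.
Step 4 — Series Q: Q = ω₀L/R = 2477·0.0163/11.3 = 3.573.
Step 5 — 3dB bandwidth: Δω = ω₀/Q = 693.3 rad/s; BW = Δω/(2π) = 110.3 Hz.

(a) f₀ = 394.2 Hz  (b) Q = 3.573  (c) BW = 110.3 Hz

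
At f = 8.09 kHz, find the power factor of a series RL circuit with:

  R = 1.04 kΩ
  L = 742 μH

Step 1 — Angular frequency: ω = 2π·f = 2π·8090 = 5.083e+04 rad/s.
Step 2 — Component impedances:
  R: Z = R = 1040 Ω
  L: Z = jωL = j·5.083e+04·0.000742 = 0 + j37.72 Ω
Step 3 — Series combination: Z_total = R + L = 1040 + j37.72 Ω = 1041∠2.1° Ω.
Step 4 — Power factor: PF = cos(φ) = Re(Z)/|Z| = 1040/1040.7 = 0.9993.
Step 5 — Type: Im(Z) = 37.72 ⇒ lagging (phase φ = 2.1°).

PF = 0.9993 (lagging, φ = 2.1°)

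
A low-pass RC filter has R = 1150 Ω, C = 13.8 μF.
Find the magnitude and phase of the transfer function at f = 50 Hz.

Step 1 — Angular frequency: ω = 2π·50 = 314.2 rad/s.
Step 2 — Transfer function: H(jω) = 1/(1 + jωRC).
Step 3 — Denominator: 1 + jωRC = 1 + j·314.2·1150·1.38e-05 = 1 + j4.986.
Step 4 — H = 0.03867 - j0.1928.
Step 5 — Magnitude: |H| = 0.1967 (-14.1 dB); phase: φ = -78.7°.

|H| = 0.1967 (-14.1 dB), φ = -78.7°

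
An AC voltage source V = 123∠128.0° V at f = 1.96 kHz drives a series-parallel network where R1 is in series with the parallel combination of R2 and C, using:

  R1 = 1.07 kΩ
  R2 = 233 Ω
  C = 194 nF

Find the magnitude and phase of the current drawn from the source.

Step 1 — Angular frequency: ω = 2π·f = 2π·1960 = 1.232e+04 rad/s.
Step 2 — Component impedances:
  R1: Z = R = 1070 Ω
  R2: Z = R = 233 Ω
  C: Z = 1/(jωC) = -j/(ω·C) = 0 - j418.6 Ω
Step 3 — Parallel branch: R2 || C = 1/(1/R2 + 1/C) = 177.9 - j99.02 Ω.
Step 4 — Series with R1: Z_total = R1 + (R2 || C) = 1248 - j99.02 Ω = 1252∠-4.5° Ω.
Step 5 — Source phasor: V = 123∠128.0° V = -75.73 + j96.93 V.
Step 6 — Ohm's law: I = V / Z_total = (-75.73 + j96.93) / (1248 - j99.02) = -0.06643 + j0.0724 A.
Step 7 — Convert to polar: |I| = 0.09826 A, ∠I = 132.5°.

I = 0.09826∠132.5° A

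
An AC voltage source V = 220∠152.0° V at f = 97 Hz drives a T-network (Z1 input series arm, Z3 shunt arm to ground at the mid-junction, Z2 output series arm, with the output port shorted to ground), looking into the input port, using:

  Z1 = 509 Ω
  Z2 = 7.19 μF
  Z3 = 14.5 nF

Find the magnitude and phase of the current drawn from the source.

Step 1 — Angular frequency: ω = 2π·f = 2π·97 = 609.5 rad/s.
Step 2 — Component impedances:
  Z1: Z = R = 509 Ω
  Z2: Z = 1/(jωC) = -j/(ω·C) = 0 - j228.2 Ω
  Z3: Z = 1/(jωC) = -j/(ω·C) = 0 - j1.132e+05 Ω
Step 3 — With the output port shorted to ground, the output series arm Z2 runs from the junction to ground; the shunt arm Z3 also runs from the junction to ground. They appear in parallel: Z3 || Z2 = 0 - j227.7 Ω.
Step 4 — Series with input arm Z1: Z_in = Z1 + (Z3 || Z2) = 509 - j227.7 Ω = 557.6∠-24.1° Ω.
Step 5 — Source phasor: V = 220∠152.0° V = -194.2 + j103.3 V.
Step 6 — Ohm's law: I = V / Z_total = (-194.2 + j103.3) / (509 - j227.7) = -0.3936 + j0.0268 A.
Step 7 — Convert to polar: |I| = 0.3945 A, ∠I = 176.1°.

I = 0.3945∠176.1° A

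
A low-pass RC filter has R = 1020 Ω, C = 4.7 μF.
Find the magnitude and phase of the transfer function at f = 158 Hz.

Step 1 — Angular frequency: ω = 2π·158 = 992.7 rad/s.
Step 2 — Transfer function: H(jω) = 1/(1 + jωRC).
Step 3 — Denominator: 1 + jωRC = 1 + j·992.7·1020·4.7e-06 = 1 + j4.759.
Step 4 — H = 0.04228 - j0.2012.
Step 5 — Magnitude: |H| = 0.2056 (-13.7 dB); phase: φ = -78.1°.

|H| = 0.2056 (-13.7 dB), φ = -78.1°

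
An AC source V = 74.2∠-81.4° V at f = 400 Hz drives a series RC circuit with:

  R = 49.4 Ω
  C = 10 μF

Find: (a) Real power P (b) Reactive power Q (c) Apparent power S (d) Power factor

Step 1 — Angular frequency: ω = 2π·f = 2π·400 = 2513 rad/s.
Step 2 — Component impedances:
  R: Z = R = 49.4 Ω
  C: Z = 1/(jωC) = -j/(ω·C) = 0 - j39.79 Ω
Step 3 — Series combination: Z_total = R + C = 49.4 - j39.79 Ω = 63.43∠-38.8° Ω.
Step 4 — Source phasor: V = 74.2∠-81.4° V = 11.1 - j73.37 V.
Step 5 — Current: I = V / Z = 0.8617 - j0.791 A = 1.17∠-42.6° A.
Step 6 — Complex power: S = V·I* = 67.6 - j54.45 VA.
Step 7 — Real power: P = Re(S) = 67.6 W.
Step 8 — Reactive power: Q = Im(S) = -54.45 VAR.
Step 9 — Apparent power: |S| = 86.8 VA.
Step 10 — Power factor: PF = P/|S| = 0.7788 (leading).

(a) P = 67.6 W  (b) Q = -54.45 VAR  (c) S = 86.8 VA  (d) PF = 0.7788 (leading)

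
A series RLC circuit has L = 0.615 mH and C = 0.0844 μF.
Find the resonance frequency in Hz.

Step 1 — Resonance condition Im(Z)=0 gives ω₀ = 1/√(LC).
Step 2 — ω₀ = 1/√(0.000615·8.44e-08) = 1.388e+05 rad/s.
Step 3 — f₀ = ω₀/(2π) = 2.209e+04 Hz.

f₀ = 2.209e+04 Hz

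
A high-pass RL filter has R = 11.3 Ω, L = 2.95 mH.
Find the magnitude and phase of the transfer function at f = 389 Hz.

Step 1 — Angular frequency: ω = 2π·389 = 2444 rad/s.
Step 2 — Transfer function: H(jω) = jωL/(R + jωL).
Step 3 — Numerator jωL = j·7.21; denominator R + jωL = 11.3 + j7.21.
Step 4 — H = 0.2893 + j0.4535.
Step 5 — Magnitude: |H| = 0.5379 (-5.4 dB); phase: φ = 57.5°.

|H| = 0.5379 (-5.4 dB), φ = 57.5°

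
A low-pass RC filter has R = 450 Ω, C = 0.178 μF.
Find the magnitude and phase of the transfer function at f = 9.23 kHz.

Step 1 — Angular frequency: ω = 2π·9230 = 5.799e+04 rad/s.
Step 2 — Transfer function: H(jω) = 1/(1 + jωRC).
Step 3 — Denominator: 1 + jωRC = 1 + j·5.799e+04·450·1.78e-07 = 1 + j4.645.
Step 4 — H = 0.04429 - j0.2057.
Step 5 — Magnitude: |H| = 0.2105 (-13.5 dB); phase: φ = -77.9°.

|H| = 0.2105 (-13.5 dB), φ = -77.9°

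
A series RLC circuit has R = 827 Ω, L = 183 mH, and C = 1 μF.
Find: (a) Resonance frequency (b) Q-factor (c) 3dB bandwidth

Step 1 — Resonance condition Im(Z)=0 gives ω₀ = 1/√(LC).
Step 2 — ω₀ = 1/√(0.183·1e-06) = 2338 rad/s.
Step 3 — f₀ = ω₀/(2π) = 372 Hz.
Step 4 — Series Q: Q = ω₀L/R = 2338·0.183/827 = 0.5173.
Step 5 — 3dB bandwidth: Δω = ω₀/Q = 4519 rad/s; BW = Δω/(2π) = 719.2 Hz.

(a) f₀ = 372 Hz  (b) Q = 0.5173  (c) BW = 719.2 Hz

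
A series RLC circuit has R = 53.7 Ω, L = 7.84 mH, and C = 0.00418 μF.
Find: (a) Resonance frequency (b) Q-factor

Step 1 — Resonance condition Im(Z)=0 gives ω₀ = 1/√(LC).
Step 2 — ω₀ = 1/√(0.00784·4.18e-09) = 1.747e+05 rad/s.
Step 3 — f₀ = ω₀/(2π) = 2.78e+04 Hz.
Step 4 — Series Q: Q = ω₀L/R = 1.747e+05·0.00784/53.7 = 25.5.

(a) f₀ = 2.78e+04 Hz  (b) Q = 25.5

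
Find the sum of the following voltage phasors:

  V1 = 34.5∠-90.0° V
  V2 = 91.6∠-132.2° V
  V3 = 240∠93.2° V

Step 1 — Convert each phasor to rectangular form:
  V1 = 34.5·(cos(-90.0°) + j·sin(-90.0°)) = 0 - j34.5 V
  V2 = 91.6·(cos(-132.2°) + j·sin(-132.2°)) = -61.53 - j67.86 V
  V3 = 240·(cos(93.2°) + j·sin(93.2°)) = -13.4 + j239.6 V
Step 2 — Sum components: V_total = -74.93 + j137.3 V.
Step 3 — Convert to polar: |V_total| = 156.4 V, ∠V_total = 118.6°.

V_total = 156.4∠118.6° V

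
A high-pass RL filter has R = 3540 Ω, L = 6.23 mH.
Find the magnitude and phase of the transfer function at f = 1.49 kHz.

Step 1 — Angular frequency: ω = 2π·1490 = 9362 rad/s.
Step 2 — Transfer function: H(jω) = jωL/(R + jωL).
Step 3 — Numerator jωL = j·58.32; denominator R + jωL = 3540 + j58.32.
Step 4 — H = 0.0002714 + j0.01647.
Step 5 — Magnitude: |H| = 0.01647 (-35.7 dB); phase: φ = 89.1°.

|H| = 0.01647 (-35.7 dB), φ = 89.1°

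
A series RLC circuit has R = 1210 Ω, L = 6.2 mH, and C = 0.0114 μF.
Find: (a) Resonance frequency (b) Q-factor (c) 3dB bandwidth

Step 1 — Resonance: ω₀ = 1/√(LC) = 1/√(0.0062·1.14e-08) = 1.189e+05 rad/s.
Step 2 — f₀ = ω₀/(2π) = 1.893e+04 Hz.
Step 3 — Series Q: Q = ω₀L/R = 1.189e+05·0.0062/1210 = 0.6095.
Step 4 — Bandwidth: Δω = ω₀/Q = 1.952e+05 rad/s; BW = Δω/(2π) = 3.106e+04 Hz.

(a) f₀ = 1.893e+04 Hz  (b) Q = 0.6095  (c) BW = 3.106e+04 Hz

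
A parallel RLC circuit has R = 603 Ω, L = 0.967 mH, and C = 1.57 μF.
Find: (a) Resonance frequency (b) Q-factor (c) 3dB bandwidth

Step 1 — Resonance: ω₀ = 1/√(LC) = 1/√(0.000967·1.57e-06) = 2.566e+04 rad/s.
Step 2 — f₀ = ω₀/(2π) = 4085 Hz.
Step 3 — Parallel Q: Q = R/(ω₀L) = 603/(2.566e+04·0.000967) = 24.3.
Step 4 — Bandwidth: Δω = ω₀/Q = 1056 rad/s; BW = Δω/(2π) = 168.1 Hz.

(a) f₀ = 4085 Hz  (b) Q = 24.3  (c) BW = 168.1 Hz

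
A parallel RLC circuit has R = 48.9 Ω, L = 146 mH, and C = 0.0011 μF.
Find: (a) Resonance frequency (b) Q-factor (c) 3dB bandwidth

Step 1 — Resonance: ω₀ = 1/√(LC) = 1/√(0.146·1.1e-09) = 7.891e+04 rad/s.
Step 2 — f₀ = ω₀/(2π) = 1.256e+04 Hz.
Step 3 — Parallel Q: Q = R/(ω₀L) = 48.9/(7.891e+04·0.146) = 0.004245.
Step 4 — Bandwidth: Δω = ω₀/Q = 1.859e+07 rad/s; BW = Δω/(2π) = 2.959e+06 Hz.

(a) f₀ = 1.256e+04 Hz  (b) Q = 0.004245  (c) BW = 2.959e+06 Hz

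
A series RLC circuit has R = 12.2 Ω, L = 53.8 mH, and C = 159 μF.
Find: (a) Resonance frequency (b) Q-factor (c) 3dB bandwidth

Step 1 — Resonance: ω₀ = 1/√(LC) = 1/√(0.0538·0.000159) = 341.9 rad/s.
Step 2 — f₀ = ω₀/(2π) = 54.42 Hz.
Step 3 — Series Q: Q = ω₀L/R = 341.9·0.0538/12.2 = 1.508.
Step 4 — Bandwidth: Δω = ω₀/Q = 226.8 rad/s; BW = Δω/(2π) = 36.09 Hz.

(a) f₀ = 54.42 Hz  (b) Q = 1.508  (c) BW = 36.09 Hz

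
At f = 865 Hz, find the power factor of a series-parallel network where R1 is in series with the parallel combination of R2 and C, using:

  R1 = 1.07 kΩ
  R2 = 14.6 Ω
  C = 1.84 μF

Step 1 — Angular frequency: ω = 2π·f = 2π·865 = 5435 rad/s.
Step 2 — Component impedances:
  R1: Z = R = 1070 Ω
  R2: Z = R = 14.6 Ω
  C: Z = 1/(jωC) = -j/(ω·C) = 0 - j100 Ω
Step 3 — Parallel branch: R2 || C = 1/(1/R2 + 1/C) = 14.3 - j2.087 Ω.
Step 4 — Series with R1: Z_total = R1 + (R2 || C) = 1084 - j2.087 Ω = 1084∠-0.1° Ω.
Step 5 — Power factor: PF = cos(φ) = Re(Z)/|Z| = 1084/1084 = 1.
Step 6 — Type: Im(Z) = -2.087 ⇒ leading (phase φ = -0.1°).

PF = 1 (leading, φ = -0.1°)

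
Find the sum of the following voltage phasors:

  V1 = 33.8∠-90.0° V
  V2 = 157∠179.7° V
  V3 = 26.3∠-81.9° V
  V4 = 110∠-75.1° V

Step 1 — Convert each phasor to rectangular form:
  V1 = 33.8·(cos(-90.0°) + j·sin(-90.0°)) = 0 - j33.8 V
  V2 = 157·(cos(179.7°) + j·sin(179.7°)) = -157 + j0.822 V
  V3 = 26.3·(cos(-81.9°) + j·sin(-81.9°)) = 3.706 - j26.04 V
  V4 = 110·(cos(-75.1°) + j·sin(-75.1°)) = 28.28 - j106.3 V
Step 2 — Sum components: V_total = -125 - j165.3 V.
Step 3 — Convert to polar: |V_total| = 207.3 V, ∠V_total = -127.1°.

V_total = 207.3∠-127.1° V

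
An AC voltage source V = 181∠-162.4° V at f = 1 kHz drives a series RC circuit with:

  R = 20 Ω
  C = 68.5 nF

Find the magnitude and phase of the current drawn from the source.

Step 1 — Angular frequency: ω = 2π·f = 2π·1000 = 6283 rad/s.
Step 2 — Component impedances:
  R: Z = R = 20 Ω
  C: Z = 1/(jωC) = -j/(ω·C) = 0 - j2323 Ω
Step 3 — Series combination: Z_total = R + C = 20 - j2323 Ω = 2324∠-89.5° Ω.
Step 4 — Source phasor: V = 181∠-162.4° V = -172.5 - j54.73 V.
Step 5 — Ohm's law: I = V / Z_total = (-172.5 - j54.73) / (20 - j2323) = 0.02291 - j0.07445 A.
Step 6 — Convert to polar: |I| = 0.0779 A, ∠I = -72.9°.

I = 0.0779∠-72.9° A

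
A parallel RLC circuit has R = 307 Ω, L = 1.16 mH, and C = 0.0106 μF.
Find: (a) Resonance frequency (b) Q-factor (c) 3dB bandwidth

Step 1 — Resonance: ω₀ = 1/√(LC) = 1/√(0.00116·1.06e-08) = 2.852e+05 rad/s.
Step 2 — f₀ = ω₀/(2π) = 4.539e+04 Hz.
Step 3 — Parallel Q: Q = R/(ω₀L) = 307/(2.852e+05·0.00116) = 0.928.
Step 4 — Bandwidth: Δω = ω₀/Q = 3.073e+05 rad/s; BW = Δω/(2π) = 4.891e+04 Hz.

(a) f₀ = 4.539e+04 Hz  (b) Q = 0.928  (c) BW = 4.891e+04 Hz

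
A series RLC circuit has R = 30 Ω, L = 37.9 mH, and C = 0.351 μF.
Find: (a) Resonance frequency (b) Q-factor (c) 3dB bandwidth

Step 1 — Resonance condition Im(Z)=0 gives ω₀ = 1/√(LC).
Step 2 — ω₀ = 1/√(0.0379·3.51e-07) = 8670 rad/s.
Step 3 — f₀ = ω₀/(2π) = 1380 Hz.
Step 4 — Series Q: Q = ω₀L/R = 8670·0.0379/30 = 10.95.
Step 5 — 3dB bandwidth: Δω = ω₀/Q = 791.6 rad/s; BW = Δω/(2π) = 126 Hz.

(a) f₀ = 1380 Hz  (b) Q = 10.95  (c) BW = 126 Hz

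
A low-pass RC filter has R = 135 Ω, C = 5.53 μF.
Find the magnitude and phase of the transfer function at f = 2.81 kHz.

Step 1 — Angular frequency: ω = 2π·2810 = 1.766e+04 rad/s.
Step 2 — Transfer function: H(jω) = 1/(1 + jωRC).
Step 3 — Denominator: 1 + jωRC = 1 + j·1.766e+04·135·5.53e-06 = 1 + j13.18.
Step 4 — H = 0.005723 - j0.07543.
Step 5 — Magnitude: |H| = 0.07565 (-22.4 dB); phase: φ = -85.7°.

|H| = 0.07565 (-22.4 dB), φ = -85.7°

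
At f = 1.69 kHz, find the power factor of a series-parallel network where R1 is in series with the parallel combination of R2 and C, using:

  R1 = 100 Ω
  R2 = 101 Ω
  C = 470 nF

Step 1 — Angular frequency: ω = 2π·f = 2π·1690 = 1.062e+04 rad/s.
Step 2 — Component impedances:
  R1: Z = R = 100 Ω
  R2: Z = R = 101 Ω
  C: Z = 1/(jωC) = -j/(ω·C) = 0 - j200.4 Ω
Step 3 — Parallel branch: R2 || C = 1/(1/R2 + 1/C) = 80.54 - j40.6 Ω.
Step 4 — Series with R1: Z_total = R1 + (R2 || C) = 180.5 - j40.6 Ω = 185∠-12.7° Ω.
Step 5 — Power factor: PF = cos(φ) = Re(Z)/|Z| = 180.54/185.05 = 0.9756.
Step 6 — Type: Im(Z) = -40.6 ⇒ leading (phase φ = -12.7°).

PF = 0.9756 (leading, φ = -12.7°)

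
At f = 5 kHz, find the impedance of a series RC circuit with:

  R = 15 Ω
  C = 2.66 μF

Step 1 — Angular frequency: ω = 2π·f = 2π·5000 = 3.142e+04 rad/s.
Step 2 — Component impedances:
  R: Z = R = 15 Ω
  C: Z = 1/(jωC) = -j/(ω·C) = 0 - j11.97 Ω
Step 3 — Series combination: Z_total = R + C = 15 - j11.97 Ω = 19.19∠-38.6° Ω.

Z = 15 - j11.97 Ω = 19.19∠-38.6° Ω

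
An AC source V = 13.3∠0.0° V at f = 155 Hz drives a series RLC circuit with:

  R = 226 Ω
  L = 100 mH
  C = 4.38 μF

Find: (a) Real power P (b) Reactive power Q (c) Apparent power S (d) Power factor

Step 1 — Angular frequency: ω = 2π·f = 2π·155 = 973.9 rad/s.
Step 2 — Component impedances:
  R: Z = R = 226 Ω
  L: Z = jωL = j·973.9·0.1 = 0 + j97.39 Ω
  C: Z = 1/(jωC) = -j/(ω·C) = 0 - j234.4 Ω
Step 3 — Series combination: Z_total = R + L + C = 226 - j137 Ω = 264.3∠-31.2° Ω.
Step 4 — Source phasor: V = 13.3∠0.0° V = 13.3 V.
Step 5 — Current: I = V / Z = 0.04303 + j0.02609 A = 0.05032∠31.2° A.
Step 6 — Complex power: S = V·I* = 0.5723 - j0.347 VA.
Step 7 — Real power: P = Re(S) = 0.5723 W.
Step 8 — Reactive power: Q = Im(S) = -0.347 VAR.
Step 9 — Apparent power: |S| = 0.6693 VA.
Step 10 — Power factor: PF = P/|S| = 0.8551 (leading).

(a) P = 0.5723 W  (b) Q = -0.347 VAR  (c) S = 0.6693 VA  (d) PF = 0.8551 (leading)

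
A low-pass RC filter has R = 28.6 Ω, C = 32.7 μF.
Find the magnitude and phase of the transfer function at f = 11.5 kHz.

Step 1 — Angular frequency: ω = 2π·1.15e+04 = 7.226e+04 rad/s.
Step 2 — Transfer function: H(jω) = 1/(1 + jωRC).
Step 3 — Denominator: 1 + jωRC = 1 + j·7.226e+04·28.6·3.27e-05 = 1 + j67.58.
Step 4 — H = 0.0002189 - j0.01479.
Step 5 — Magnitude: |H| = 0.0148 (-36.6 dB); phase: φ = -89.2°.

|H| = 0.0148 (-36.6 dB), φ = -89.2°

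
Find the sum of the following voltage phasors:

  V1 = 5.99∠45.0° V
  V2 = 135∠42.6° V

Step 1 — Convert each phasor to rectangular form:
  V1 = 5.99·(cos(45.0°) + j·sin(45.0°)) = 4.236 + j4.236 V
  V2 = 135·(cos(42.6°) + j·sin(42.6°)) = 99.37 + j91.38 V
Step 2 — Sum components: V_total = 103.6 + j95.61 V.
Step 3 — Convert to polar: |V_total| = 141 V, ∠V_total = 42.7°.

V_total = 141∠42.7° V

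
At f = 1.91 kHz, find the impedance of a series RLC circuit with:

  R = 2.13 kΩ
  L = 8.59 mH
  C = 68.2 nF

Step 1 — Angular frequency: ω = 2π·f = 2π·1910 = 1.2e+04 rad/s.
Step 2 — Component impedances:
  R: Z = R = 2130 Ω
  L: Z = jωL = j·1.2e+04·0.00859 = 0 + j103.1 Ω
  C: Z = 1/(jωC) = -j/(ω·C) = 0 - j1222 Ω
Step 3 — Series combination: Z_total = R + L + C = 2130 - j1119 Ω = 2406∠-27.7° Ω.

Z = 2130 - j1119 Ω = 2406∠-27.7° Ω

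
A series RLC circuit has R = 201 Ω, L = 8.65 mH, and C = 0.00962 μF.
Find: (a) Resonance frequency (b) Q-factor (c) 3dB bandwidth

Step 1 — Resonance condition Im(Z)=0 gives ω₀ = 1/√(LC).
Step 2 — ω₀ = 1/√(0.00865·9.62e-09) = 1.096e+05 rad/s.
Step 3 — f₀ = ω₀/(2π) = 1.745e+04 Hz.
Step 4 — Series Q: Q = ω₀L/R = 1.096e+05·0.00865/201 = 4.718.
Step 5 — 3dB bandwidth: Δω = ω₀/Q = 2.324e+04 rad/s; BW = Δω/(2π) = 3698 Hz.

(a) f₀ = 1.745e+04 Hz  (b) Q = 4.718  (c) BW = 3698 Hz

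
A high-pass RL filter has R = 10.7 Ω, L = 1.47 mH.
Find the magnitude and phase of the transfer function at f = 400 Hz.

Step 1 — Angular frequency: ω = 2π·400 = 2513 rad/s.
Step 2 — Transfer function: H(jω) = jωL/(R + jωL).
Step 3 — Numerator jωL = j·3.695; denominator R + jωL = 10.7 + j3.695.
Step 4 — H = 0.1065 + j0.3085.
Step 5 — Magnitude: |H| = 0.3264 (-9.7 dB); phase: φ = 71.0°.

|H| = 0.3264 (-9.7 dB), φ = 71.0°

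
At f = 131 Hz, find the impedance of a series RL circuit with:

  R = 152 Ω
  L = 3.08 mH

Step 1 — Angular frequency: ω = 2π·f = 2π·131 = 823.1 rad/s.
Step 2 — Component impedances:
  R: Z = R = 152 Ω
  L: Z = jωL = j·823.1·0.00308 = 0 + j2.535 Ω
Step 3 — Series combination: Z_total = R + L = 152 + j2.535 Ω = 152∠1.0° Ω.

Z = 152 + j2.535 Ω = 152∠1.0° Ω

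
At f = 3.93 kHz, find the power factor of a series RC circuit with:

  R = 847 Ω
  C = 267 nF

Step 1 — Angular frequency: ω = 2π·f = 2π·3930 = 2.469e+04 rad/s.
Step 2 — Component impedances:
  R: Z = R = 847 Ω
  C: Z = 1/(jωC) = -j/(ω·C) = 0 - j151.7 Ω
Step 3 — Series combination: Z_total = R + C = 847 - j151.7 Ω = 860.5∠-10.2° Ω.
Step 4 — Power factor: PF = cos(φ) = Re(Z)/|Z| = 847/860.5 = 0.9843.
Step 5 — Type: Im(Z) = -151.7 ⇒ leading (phase φ = -10.2°).

PF = 0.9843 (leading, φ = -10.2°)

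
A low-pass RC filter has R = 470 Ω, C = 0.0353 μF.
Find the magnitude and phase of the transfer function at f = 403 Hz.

Step 1 — Angular frequency: ω = 2π·403 = 2532 rad/s.
Step 2 — Transfer function: H(jω) = 1/(1 + jωRC).
Step 3 — Denominator: 1 + jωRC = 1 + j·2532·470·3.53e-08 = 1 + j0.04201.
Step 4 — H = 0.9982 - j0.04194.
Step 5 — Magnitude: |H| = 0.9991 (-0.0 dB); phase: φ = -2.4°.

|H| = 0.9991 (-0.0 dB), φ = -2.4°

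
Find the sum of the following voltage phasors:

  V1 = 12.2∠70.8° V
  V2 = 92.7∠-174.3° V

Step 1 — Convert each phasor to rectangular form:
  V1 = 12.2·(cos(70.8°) + j·sin(70.8°)) = 4.012 + j11.52 V
  V2 = 92.7·(cos(-174.3°) + j·sin(-174.3°)) = -92.24 - j9.207 V
Step 2 — Sum components: V_total = -88.23 + j2.314 V.
Step 3 — Convert to polar: |V_total| = 88.26 V, ∠V_total = 178.5°.

V_total = 88.26∠178.5° V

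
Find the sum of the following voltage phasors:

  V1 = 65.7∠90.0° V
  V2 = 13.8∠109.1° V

Step 1 — Convert each phasor to rectangular form:
  V1 = 65.7·(cos(90.0°) + j·sin(90.0°)) = 0 + j65.7 V
  V2 = 13.8·(cos(109.1°) + j·sin(109.1°)) = -4.516 + j13.04 V
Step 2 — Sum components: V_total = -4.516 + j78.74 V.
Step 3 — Convert to polar: |V_total| = 78.87 V, ∠V_total = 93.3°.

V_total = 78.87∠93.3° V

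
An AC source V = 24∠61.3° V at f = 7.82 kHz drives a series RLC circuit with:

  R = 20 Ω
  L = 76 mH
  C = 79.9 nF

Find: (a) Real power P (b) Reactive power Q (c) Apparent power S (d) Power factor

Step 1 — Angular frequency: ω = 2π·f = 2π·7820 = 4.913e+04 rad/s.
Step 2 — Component impedances:
  R: Z = R = 20 Ω
  L: Z = jωL = j·4.913e+04·0.076 = 0 + j3734 Ω
  C: Z = 1/(jωC) = -j/(ω·C) = 0 - j254.7 Ω
Step 3 — Series combination: Z_total = R + L + C = 20 + j3480 Ω = 3480∠89.7° Ω.
Step 4 — Source phasor: V = 24∠61.3° V = 11.53 + j21.05 V.
Step 5 — Current: I = V / Z = 0.006069 - j0.003277 A = 0.006897∠-28.4° A.
Step 6 — Complex power: S = V·I* = 0.0009515 + j0.1655 VA.
Step 7 — Real power: P = Re(S) = 0.0009515 W.
Step 8 — Reactive power: Q = Im(S) = 0.1655 VAR.
Step 9 — Apparent power: |S| = 0.1655 VA.
Step 10 — Power factor: PF = P/|S| = 0.005748 (lagging).

(a) P = 0.0009515 W  (b) Q = 0.1655 VAR  (c) S = 0.1655 VA  (d) PF = 0.005748 (lagging)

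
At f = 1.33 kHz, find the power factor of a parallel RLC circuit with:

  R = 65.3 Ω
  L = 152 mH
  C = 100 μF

Step 1 — Angular frequency: ω = 2π·f = 2π·1330 = 8357 rad/s.
Step 2 — Component impedances:
  R: Z = R = 65.3 Ω
  L: Z = jωL = j·8357·0.152 = 0 + j1270 Ω
  C: Z = 1/(jωC) = -j/(ω·C) = 0 - j1.197 Ω
Step 3 — Parallel combination: 1/Z_total = 1/R + 1/L + 1/C; Z_total = 0.02196 - j1.197 Ω = 1.198∠-88.9° Ω.
Step 4 — Power factor: PF = cos(φ) = Re(Z)/|Z| = 0.021963/1.1976 = 0.01834.
Step 5 — Type: Im(Z) = -1.197 ⇒ leading (phase φ = -88.9°).

PF = 0.01834 (leading, φ = -88.9°)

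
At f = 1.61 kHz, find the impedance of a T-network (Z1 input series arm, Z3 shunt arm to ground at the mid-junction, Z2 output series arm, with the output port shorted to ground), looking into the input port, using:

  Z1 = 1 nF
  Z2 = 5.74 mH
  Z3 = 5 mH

Step 1 — Angular frequency: ω = 2π·f = 2π·1610 = 1.012e+04 rad/s.
Step 2 — Component impedances:
  Z1: Z = 1/(jωC) = -j/(ω·C) = 0 - j9.885e+04 Ω
  Z2: Z = jωL = j·1.012e+04·0.00574 = 0 + j58.07 Ω
  Z3: Z = jωL = j·1.012e+04·0.005 = 0 + j50.58 Ω
Step 3 — With the output port shorted to ground, the output series arm Z2 runs from the junction to ground; the shunt arm Z3 also runs from the junction to ground. They appear in parallel: Z3 || Z2 = 0 + j27.03 Ω.
Step 4 — Series with input arm Z1: Z_in = Z1 + (Z3 || Z2) = 0 - j9.883e+04 Ω = 9.883e+04∠-90.0° Ω.

Z = 0 - j9.883e+04 Ω = 9.883e+04∠-90.0° Ω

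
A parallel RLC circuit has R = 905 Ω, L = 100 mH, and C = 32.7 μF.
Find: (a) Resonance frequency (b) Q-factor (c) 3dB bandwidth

Step 1 — Resonance: ω₀ = 1/√(LC) = 1/√(0.1·3.27e-05) = 553 rad/s.
Step 2 — f₀ = ω₀/(2π) = 88.01 Hz.
Step 3 — Parallel Q: Q = R/(ω₀L) = 905/(553·0.1) = 16.37.
Step 4 — Bandwidth: Δω = ω₀/Q = 33.79 rad/s; BW = Δω/(2π) = 5.378 Hz.

(a) f₀ = 88.01 Hz  (b) Q = 16.37  (c) BW = 5.378 Hz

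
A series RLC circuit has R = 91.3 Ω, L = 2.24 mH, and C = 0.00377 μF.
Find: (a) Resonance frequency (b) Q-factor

Step 1 — Resonance condition Im(Z)=0 gives ω₀ = 1/√(LC).
Step 2 — ω₀ = 1/√(0.00224·3.77e-09) = 3.441e+05 rad/s.
Step 3 — f₀ = ω₀/(2π) = 5.477e+04 Hz.
Step 4 — Series Q: Q = ω₀L/R = 3.441e+05·0.00224/91.3 = 8.443.

(a) f₀ = 5.477e+04 Hz  (b) Q = 8.443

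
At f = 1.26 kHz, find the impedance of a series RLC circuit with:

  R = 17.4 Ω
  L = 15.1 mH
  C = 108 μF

Step 1 — Angular frequency: ω = 2π·f = 2π·1260 = 7917 rad/s.
Step 2 — Component impedances:
  R: Z = R = 17.4 Ω
  L: Z = jωL = j·7917·0.0151 = 0 + j119.5 Ω
  C: Z = 1/(jωC) = -j/(ω·C) = 0 - j1.17 Ω
Step 3 — Series combination: Z_total = R + L + C = 17.4 + j118.4 Ω = 119.6∠81.6° Ω.

Z = 17.4 + j118.4 Ω = 119.6∠81.6° Ω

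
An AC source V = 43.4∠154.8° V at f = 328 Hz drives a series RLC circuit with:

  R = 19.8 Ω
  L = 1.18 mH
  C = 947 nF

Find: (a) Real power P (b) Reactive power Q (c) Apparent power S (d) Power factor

Step 1 — Angular frequency: ω = 2π·f = 2π·328 = 2061 rad/s.
Step 2 — Component impedances:
  R: Z = R = 19.8 Ω
  L: Z = jωL = j·2061·0.00118 = 0 + j2.432 Ω
  C: Z = 1/(jωC) = -j/(ω·C) = 0 - j512.4 Ω
Step 3 — Series combination: Z_total = R + L + C = 19.8 - j510 Ω = 510.3∠-87.8° Ω.
Step 4 — Source phasor: V = 43.4∠154.8° V = -39.27 + j18.48 V.
Step 5 — Current: I = V / Z = -0.03917 - j0.07549 A = 0.08504∠-117.4° A.
Step 6 — Complex power: S = V·I* = 0.1432 - j3.688 VA.
Step 7 — Real power: P = Re(S) = 0.1432 W.
Step 8 — Reactive power: Q = Im(S) = -3.688 VAR.
Step 9 — Apparent power: |S| = 3.691 VA.
Step 10 — Power factor: PF = P/|S| = 0.0388 (leading).

(a) P = 0.1432 W  (b) Q = -3.688 VAR  (c) S = 3.691 VA  (d) PF = 0.0388 (leading)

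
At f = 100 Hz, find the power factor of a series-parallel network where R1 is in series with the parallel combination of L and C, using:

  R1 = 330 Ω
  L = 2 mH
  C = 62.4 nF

Step 1 — Angular frequency: ω = 2π·f = 2π·100 = 628.3 rad/s.
Step 2 — Component impedances:
  R1: Z = R = 330 Ω
  L: Z = jωL = j·628.3·0.002 = 0 + j1.257 Ω
  C: Z = 1/(jωC) = -j/(ω·C) = 0 - j2.551e+04 Ω
Step 3 — Parallel branch: L || C = 1/(1/L + 1/C) = 0 + j1.257 Ω.
Step 4 — Series with R1: Z_total = R1 + (L || C) = 330 + j1.257 Ω = 330∠0.2° Ω.
Step 5 — Power factor: PF = cos(φ) = Re(Z)/|Z| = 330/330 = 1.
Step 6 — Type: Im(Z) = 1.257 ⇒ lagging (phase φ = 0.2°).

PF = 1 (lagging, φ = 0.2°)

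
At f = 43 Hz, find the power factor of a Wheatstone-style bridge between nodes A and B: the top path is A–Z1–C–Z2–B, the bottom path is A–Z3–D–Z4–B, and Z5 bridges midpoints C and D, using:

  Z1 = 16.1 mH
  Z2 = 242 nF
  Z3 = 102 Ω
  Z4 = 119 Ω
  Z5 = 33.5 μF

Step 1 — Angular frequency: ω = 2π·f = 2π·43 = 270.2 rad/s.
Step 2 — Component impedances:
  Z1: Z = jωL = j·270.2·0.0161 = 0 + j4.35 Ω
  Z2: Z = 1/(jωC) = -j/(ω·C) = 0 - j1.529e+04 Ω
  Z3: Z = R = 102 Ω
  Z4: Z = R = 119 Ω
  Z5: Z = 1/(jωC) = -j/(ω·C) = 0 - j110.5 Ω
Step 3 — Bridge requires nodal analysis (the Z5 bridge couples midpoints C and D, so the two paths cannot be reduced to a simple series/parallel combination). Setting node B to ground and injecting 1 A at node A, the 3-node admittance system at A, C, D solves to V_A = Z_AB = 170.8 - j52.74 Ω = 178.8∠-17.2° Ω.
Step 4 — Power factor: PF = cos(φ) = Re(Z)/|Z| = 170.8/178.76 = 0.9555.
Step 5 — Type: Im(Z) = -52.74 ⇒ leading (phase φ = -17.2°).

PF = 0.9555 (leading, φ = -17.2°)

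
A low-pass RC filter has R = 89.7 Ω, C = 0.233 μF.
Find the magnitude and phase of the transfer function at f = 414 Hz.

Step 1 — Angular frequency: ω = 2π·414 = 2601 rad/s.
Step 2 — Transfer function: H(jω) = 1/(1 + jωRC).
Step 3 — Denominator: 1 + jωRC = 1 + j·2601·89.7·2.33e-07 = 1 + j0.05437.
Step 4 — H = 0.9971 - j0.05421.
Step 5 — Magnitude: |H| = 0.9985 (-0.0 dB); phase: φ = -3.1°.

|H| = 0.9985 (-0.0 dB), φ = -3.1°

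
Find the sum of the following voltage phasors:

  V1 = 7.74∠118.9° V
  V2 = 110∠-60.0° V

Step 1 — Convert each phasor to rectangular form:
  V1 = 7.74·(cos(118.9°) + j·sin(118.9°)) = -3.741 + j6.776 V
  V2 = 110·(cos(-60.0°) + j·sin(-60.0°)) = 55 - j95.26 V
Step 2 — Sum components: V_total = 51.26 - j88.49 V.
Step 3 — Convert to polar: |V_total| = 102.3 V, ∠V_total = -59.9°.

V_total = 102.3∠-59.9° V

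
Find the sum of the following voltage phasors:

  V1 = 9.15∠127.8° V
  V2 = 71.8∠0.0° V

Step 1 — Convert each phasor to rectangular form:
  V1 = 9.15·(cos(127.8°) + j·sin(127.8°)) = -5.608 + j7.23 V
  V2 = 71.8·(cos(0.0°) + j·sin(0.0°)) = 71.8 V
Step 2 — Sum components: V_total = 66.19 + j7.23 V.
Step 3 — Convert to polar: |V_total| = 66.59 V, ∠V_total = 6.2°.

V_total = 66.59∠6.2° V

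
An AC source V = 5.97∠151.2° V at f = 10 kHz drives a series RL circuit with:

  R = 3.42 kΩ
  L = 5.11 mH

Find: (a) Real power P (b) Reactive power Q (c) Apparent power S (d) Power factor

Step 1 — Angular frequency: ω = 2π·f = 2π·1e+04 = 6.283e+04 rad/s.
Step 2 — Component impedances:
  R: Z = R = 3420 Ω
  L: Z = jωL = j·6.283e+04·0.00511 = 0 + j321.1 Ω
Step 3 — Series combination: Z_total = R + L = 3420 + j321.1 Ω = 3435∠5.4° Ω.
Step 4 — Source phasor: V = 5.97∠151.2° V = -5.232 + j2.876 V.
Step 5 — Current: I = V / Z = -0.001438 + j0.000976 A = 0.001738∠145.8° A.
Step 6 — Complex power: S = V·I* = 0.01033 + j0.0009698 VA.
Step 7 — Real power: P = Re(S) = 0.01033 W.
Step 8 — Reactive power: Q = Im(S) = 0.0009698 VAR.
Step 9 — Apparent power: |S| = 0.01038 VA.
Step 10 — Power factor: PF = P/|S| = 0.9956 (lagging).

(a) P = 0.01033 W  (b) Q = 0.0009698 VAR  (c) S = 0.01038 VA  (d) PF = 0.9956 (lagging)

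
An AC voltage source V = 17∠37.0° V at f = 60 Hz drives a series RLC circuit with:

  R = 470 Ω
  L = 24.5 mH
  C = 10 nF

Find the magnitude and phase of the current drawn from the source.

Step 1 — Angular frequency: ω = 2π·f = 2π·60 = 377 rad/s.
Step 2 — Component impedances:
  R: Z = R = 470 Ω
  L: Z = jωL = j·377·0.0245 = 0 + j9.236 Ω
  C: Z = 1/(jωC) = -j/(ω·C) = 0 - j2.653e+05 Ω
Step 3 — Series combination: Z_total = R + L + C = 470 - j2.652e+05 Ω = 2.652e+05∠-89.9° Ω.
Step 4 — Source phasor: V = 17∠37.0° V = 13.58 + j10.23 V.
Step 5 — Ohm's law: I = V / Z_total = (13.58 + j10.23) / (470 - j2.652e+05) = -3.848e-05 + j5.125e-05 A.
Step 6 — Convert to polar: |I| = 6.409e-05 A, ∠I = 126.9°.

I = 6.409e-05∠126.9° A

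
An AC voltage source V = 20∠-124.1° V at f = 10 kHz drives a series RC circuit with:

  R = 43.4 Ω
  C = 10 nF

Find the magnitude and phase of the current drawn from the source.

Step 1 — Angular frequency: ω = 2π·f = 2π·1e+04 = 6.283e+04 rad/s.
Step 2 — Component impedances:
  R: Z = R = 43.4 Ω
  C: Z = 1/(jωC) = -j/(ω·C) = 0 - j1592 Ω
Step 3 — Series combination: Z_total = R + C = 43.4 - j1592 Ω = 1592∠-88.4° Ω.
Step 4 — Source phasor: V = 20∠-124.1° V = -11.21 - j16.56 V.
Step 5 — Ohm's law: I = V / Z_total = (-11.21 - j16.56) / (43.4 - j1592) = 0.01021 - j0.007324 A.
Step 6 — Convert to polar: |I| = 0.01256 A, ∠I = -35.7°.

I = 0.01256∠-35.7° A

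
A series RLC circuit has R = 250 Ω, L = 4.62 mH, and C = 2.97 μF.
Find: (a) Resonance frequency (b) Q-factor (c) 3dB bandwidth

Step 1 — Resonance condition Im(Z)=0 gives ω₀ = 1/√(LC).
Step 2 — ω₀ = 1/√(0.00462·2.97e-06) = 8537 rad/s.
Step 3 — f₀ = ω₀/(2π) = 1359 Hz.
Step 4 — Series Q: Q = ω₀L/R = 8537·0.00462/250 = 0.1578.
Step 5 — 3dB bandwidth: Δω = ω₀/Q = 5.411e+04 rad/s; BW = Δω/(2π) = 8612 Hz.

(a) f₀ = 1359 Hz  (b) Q = 0.1578  (c) BW = 8612 Hz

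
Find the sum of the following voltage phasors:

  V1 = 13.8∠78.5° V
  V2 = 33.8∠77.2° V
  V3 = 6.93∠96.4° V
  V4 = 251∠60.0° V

Step 1 — Convert each phasor to rectangular form:
  V1 = 13.8·(cos(78.5°) + j·sin(78.5°)) = 2.751 + j13.52 V
  V2 = 33.8·(cos(77.2°) + j·sin(77.2°)) = 7.488 + j32.96 V
  V3 = 6.93·(cos(96.4°) + j·sin(96.4°)) = -0.7725 + j6.887 V
  V4 = 251·(cos(60.0°) + j·sin(60.0°)) = 125.5 + j217.4 V
Step 2 — Sum components: V_total = 135 + j270.7 V.
Step 3 — Convert to polar: |V_total| = 302.5 V, ∠V_total = 63.5°.

V_total = 302.5∠63.5° V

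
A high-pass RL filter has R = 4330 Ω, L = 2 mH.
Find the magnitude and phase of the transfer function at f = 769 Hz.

Step 1 — Angular frequency: ω = 2π·769 = 4832 rad/s.
Step 2 — Transfer function: H(jω) = jωL/(R + jωL).
Step 3 — Numerator jωL = j·9.664; denominator R + jωL = 4330 + j9.664.
Step 4 — H = 4.981e-06 + j0.002232.
Step 5 — Magnitude: |H| = 0.002232 (-53.0 dB); phase: φ = 89.9°.

|H| = 0.002232 (-53.0 dB), φ = 89.9°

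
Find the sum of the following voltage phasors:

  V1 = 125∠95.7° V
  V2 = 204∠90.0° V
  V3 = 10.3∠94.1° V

Step 1 — Convert each phasor to rectangular form:
  V1 = 125·(cos(95.7°) + j·sin(95.7°)) = -12.41 + j124.4 V
  V2 = 204·(cos(90.0°) + j·sin(90.0°)) = 0 + j204 V
  V3 = 10.3·(cos(94.1°) + j·sin(94.1°)) = -0.7364 + j10.27 V
Step 2 — Sum components: V_total = -13.15 + j338.7 V.
Step 3 — Convert to polar: |V_total| = 338.9 V, ∠V_total = 92.2°.

V_total = 338.9∠92.2° V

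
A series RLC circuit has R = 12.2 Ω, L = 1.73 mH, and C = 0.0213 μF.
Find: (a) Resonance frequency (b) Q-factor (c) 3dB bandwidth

Step 1 — Resonance: ω₀ = 1/√(LC) = 1/√(0.00173·2.13e-08) = 1.647e+05 rad/s.
Step 2 — f₀ = ω₀/(2π) = 2.622e+04 Hz.
Step 3 — Series Q: Q = ω₀L/R = 1.647e+05·0.00173/12.2 = 23.36.
Step 4 — Bandwidth: Δω = ω₀/Q = 7052 rad/s; BW = Δω/(2π) = 1122 Hz.

(a) f₀ = 2.622e+04 Hz  (b) Q = 23.36  (c) BW = 1122 Hz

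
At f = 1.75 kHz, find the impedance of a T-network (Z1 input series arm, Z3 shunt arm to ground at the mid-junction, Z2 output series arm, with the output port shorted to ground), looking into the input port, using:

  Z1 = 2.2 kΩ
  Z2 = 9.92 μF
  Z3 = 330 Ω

Step 1 — Angular frequency: ω = 2π·f = 2π·1750 = 1.1e+04 rad/s.
Step 2 — Component impedances:
  Z1: Z = R = 2200 Ω
  Z2: Z = 1/(jωC) = -j/(ω·C) = 0 - j9.168 Ω
  Z3: Z = R = 330 Ω
Step 3 — With the output port shorted to ground, the output series arm Z2 runs from the junction to ground; the shunt arm Z3 also runs from the junction to ground. They appear in parallel: Z3 || Z2 = 0.2545 - j9.161 Ω.
Step 4 — Series with input arm Z1: Z_in = Z1 + (Z3 || Z2) = 2200 - j9.161 Ω = 2200∠-0.2° Ω.

Z = 2200 - j9.161 Ω = 2200∠-0.2° Ω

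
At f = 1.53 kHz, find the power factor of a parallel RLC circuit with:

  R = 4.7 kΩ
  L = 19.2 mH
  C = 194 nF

Step 1 — Angular frequency: ω = 2π·f = 2π·1530 = 9613 rad/s.
Step 2 — Component impedances:
  R: Z = R = 4700 Ω
  L: Z = jωL = j·9613·0.0192 = 0 + j184.6 Ω
  C: Z = 1/(jωC) = -j/(ω·C) = 0 - j536.2 Ω
Step 3 — Parallel combination: 1/Z_total = 1/R + 1/L + 1/C; Z_total = 16.8 + j280.5 Ω = 281∠86.6° Ω.
Step 4 — Power factor: PF = cos(φ) = Re(Z)/|Z| = 16.795/280.96 = 0.05978.
Step 5 — Type: Im(Z) = 280.5 ⇒ lagging (phase φ = 86.6°).

PF = 0.05978 (lagging, φ = 86.6°)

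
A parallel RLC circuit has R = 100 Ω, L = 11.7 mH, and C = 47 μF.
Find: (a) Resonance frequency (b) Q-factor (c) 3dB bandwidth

Step 1 — Resonance: ω₀ = 1/√(LC) = 1/√(0.0117·4.7e-05) = 1349 rad/s.
Step 2 — f₀ = ω₀/(2π) = 214.6 Hz.
Step 3 — Parallel Q: Q = R/(ω₀L) = 100/(1349·0.0117) = 6.338.
Step 4 — Bandwidth: Δω = ω₀/Q = 212.8 rad/s; BW = Δω/(2π) = 33.86 Hz.

(a) f₀ = 214.6 Hz  (b) Q = 6.338  (c) BW = 33.86 Hz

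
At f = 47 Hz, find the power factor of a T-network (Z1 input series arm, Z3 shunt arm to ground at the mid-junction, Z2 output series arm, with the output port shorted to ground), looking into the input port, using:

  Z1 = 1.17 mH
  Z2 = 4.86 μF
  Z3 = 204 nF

Step 1 — Angular frequency: ω = 2π·f = 2π·47 = 295.3 rad/s.
Step 2 — Component impedances:
  Z1: Z = jωL = j·295.3·0.00117 = 0 + j0.3455 Ω
  Z2: Z = 1/(jωC) = -j/(ω·C) = 0 - j696.8 Ω
  Z3: Z = 1/(jωC) = -j/(ω·C) = 0 - j1.66e+04 Ω
Step 3 — With the output port shorted to ground, the output series arm Z2 runs from the junction to ground; the shunt arm Z3 also runs from the junction to ground. They appear in parallel: Z3 || Z2 = 0 - j668.7 Ω.
Step 4 — Series with input arm Z1: Z_in = Z1 + (Z3 || Z2) = 0 - j668.4 Ω = 668.4∠-90.0° Ω.
Step 5 — Power factor: PF = cos(φ) = Re(Z)/|Z| = 0/668.4 = 0.
Step 6 — Type: Im(Z) = -668.4 ⇒ leading (phase φ = -90.0°).

PF = 0 (leading, φ = -90.0°)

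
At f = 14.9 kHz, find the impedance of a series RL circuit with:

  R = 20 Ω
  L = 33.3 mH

Step 1 — Angular frequency: ω = 2π·f = 2π·1.49e+04 = 9.362e+04 rad/s.
Step 2 — Component impedances:
  R: Z = R = 20 Ω
  L: Z = jωL = j·9.362e+04·0.0333 = 0 + j3118 Ω
Step 3 — Series combination: Z_total = R + L = 20 + j3118 Ω = 3118∠89.6° Ω.

Z = 20 + j3118 Ω = 3118∠89.6° Ω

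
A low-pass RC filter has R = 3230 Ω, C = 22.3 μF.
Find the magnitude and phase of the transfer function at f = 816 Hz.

Step 1 — Angular frequency: ω = 2π·816 = 5127 rad/s.
Step 2 — Transfer function: H(jω) = 1/(1 + jωRC).
Step 3 — Denominator: 1 + jωRC = 1 + j·5127·3230·2.23e-05 = 1 + j369.3.
Step 4 — H = 7.332e-06 - j0.002708.
Step 5 — Magnitude: |H| = 0.002708 (-51.3 dB); phase: φ = -89.8°.

|H| = 0.002708 (-51.3 dB), φ = -89.8°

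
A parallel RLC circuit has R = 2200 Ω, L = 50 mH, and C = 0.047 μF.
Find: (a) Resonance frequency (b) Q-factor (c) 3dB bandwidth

Step 1 — Resonance: ω₀ = 1/√(LC) = 1/√(0.05·4.7e-08) = 2.063e+04 rad/s.
Step 2 — f₀ = ω₀/(2π) = 3283 Hz.
Step 3 — Parallel Q: Q = R/(ω₀L) = 2200/(2.063e+04·0.05) = 2.133.
Step 4 — Bandwidth: Δω = ω₀/Q = 9671 rad/s; BW = Δω/(2π) = 1539 Hz.

(a) f₀ = 3283 Hz  (b) Q = 2.133  (c) BW = 1539 Hz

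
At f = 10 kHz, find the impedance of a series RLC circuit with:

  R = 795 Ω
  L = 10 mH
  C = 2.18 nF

Step 1 — Angular frequency: ω = 2π·f = 2π·1e+04 = 6.283e+04 rad/s.
Step 2 — Component impedances:
  R: Z = R = 795 Ω
  L: Z = jωL = j·6.283e+04·0.01 = 0 + j628.3 Ω
  C: Z = 1/(jωC) = -j/(ω·C) = 0 - j7301 Ω
Step 3 — Series combination: Z_total = R + L + C = 795 - j6672 Ω = 6720∠-83.2° Ω.

Z = 795 - j6672 Ω = 6720∠-83.2° Ω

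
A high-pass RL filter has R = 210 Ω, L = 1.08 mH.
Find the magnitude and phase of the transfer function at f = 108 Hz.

Step 1 — Angular frequency: ω = 2π·108 = 678.6 rad/s.
Step 2 — Transfer function: H(jω) = jωL/(R + jωL).
Step 3 — Numerator jωL = j·0.7329; denominator R + jωL = 210 + j0.7329.
Step 4 — H = 1.218e-05 + j0.00349.
Step 5 — Magnitude: |H| = 0.00349 (-49.1 dB); phase: φ = 89.8°.

|H| = 0.00349 (-49.1 dB), φ = 89.8°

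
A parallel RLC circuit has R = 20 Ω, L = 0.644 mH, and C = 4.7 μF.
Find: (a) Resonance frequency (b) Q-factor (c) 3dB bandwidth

Step 1 — Resonance: ω₀ = 1/√(LC) = 1/√(0.000644·4.7e-06) = 1.818e+04 rad/s.
Step 2 — f₀ = ω₀/(2π) = 2893 Hz.
Step 3 — Parallel Q: Q = R/(ω₀L) = 20/(1.818e+04·0.000644) = 1.709.
Step 4 — Bandwidth: Δω = ω₀/Q = 1.064e+04 rad/s; BW = Δω/(2π) = 1693 Hz.

(a) f₀ = 2893 Hz  (b) Q = 1.709  (c) BW = 1693 Hz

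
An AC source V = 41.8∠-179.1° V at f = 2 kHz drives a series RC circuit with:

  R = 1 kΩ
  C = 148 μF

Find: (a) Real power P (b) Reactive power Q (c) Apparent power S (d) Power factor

Step 1 — Angular frequency: ω = 2π·f = 2π·2000 = 1.257e+04 rad/s.
Step 2 — Component impedances:
  R: Z = R = 1000 Ω
  C: Z = 1/(jωC) = -j/(ω·C) = 0 - j0.5377 Ω
Step 3 — Series combination: Z_total = R + C = 1000 - j0.5377 Ω = 1000∠-0.0° Ω.
Step 4 — Source phasor: V = 41.8∠-179.1° V = -41.79 - j0.6566 V.
Step 5 — Current: I = V / Z = -0.04179 - j0.000679 A = 0.0418∠-179.1° A.
Step 6 — Complex power: S = V·I* = 1.747 - j0.0009395 VA.
Step 7 — Real power: P = Re(S) = 1.747 W.
Step 8 — Reactive power: Q = Im(S) = -0.0009395 VAR.
Step 9 — Apparent power: |S| = 1.747 VA.
Step 10 — Power factor: PF = P/|S| = 1 (leading).

(a) P = 1.747 W  (b) Q = -0.0009395 VAR  (c) S = 1.747 VA  (d) PF = 1 (leading)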